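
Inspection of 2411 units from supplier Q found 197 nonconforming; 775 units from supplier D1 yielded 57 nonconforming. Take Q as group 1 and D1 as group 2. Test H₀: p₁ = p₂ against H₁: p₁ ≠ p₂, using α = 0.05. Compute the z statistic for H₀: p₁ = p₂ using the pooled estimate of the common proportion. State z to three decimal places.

z = 0.730

p̂₁ = 197/2411 ≈ 0.08171, p̂₂ = 57/775 ≈ 0.07355.
Pooled p̂ = (197+57)/(2411+775) = 254/3186 = 0.07972.
SE = √(p̂(1−p̂)(1/n₁+1/n₂)) = √(0.07972·0.92028·0.00170509) = √(0.000125099) = 0.01118.
z = (0.08171 − 0.07355)/0.01118 = 0.00816/0.01118 = 0.730.
p-value = 2·P(Z > 0.730) ≈ 0.4656. With α = 0.05, fail to reject H₀.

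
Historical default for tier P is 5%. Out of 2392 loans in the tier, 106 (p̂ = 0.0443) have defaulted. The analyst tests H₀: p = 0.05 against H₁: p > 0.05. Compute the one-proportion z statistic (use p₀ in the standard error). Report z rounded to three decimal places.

z = -1.276

p̂ = 106/2392 ≈ 0.04431.
SE = √(p₀(1−p₀)/n) = √(0.0475/2392) = 0.00446.
z = (0.04431 − 0.05)/0.00446 = -0.00569/0.00446 = -1.276.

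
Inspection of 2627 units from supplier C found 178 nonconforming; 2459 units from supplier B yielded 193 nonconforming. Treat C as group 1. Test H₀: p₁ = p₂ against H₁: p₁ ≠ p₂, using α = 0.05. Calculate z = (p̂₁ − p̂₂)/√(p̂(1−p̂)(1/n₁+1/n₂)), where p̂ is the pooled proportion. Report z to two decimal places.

p̂₁ = 178/2627 = 0.0678, p̂₂ = 193/2459 = 0.0785.
Pooled p̂ = (178+193)/(2627+2459) = 371/5086 = 0.0729.
SE = √(p̂(1−p̂)(1/n₁+1/n₂)) = √(0.0729·0.9271·0.000787332) = √(5.32428e-05) = 0.0073.
z = (0.0678 − 0.0785)/0.0073 = -0.0107/0.0073 = -1.47.
Two-sided p-value ≈ 2·Φ(−1.470) = 0.1414; since p > α = 0.05, fail to reject H₀.

z = -1.47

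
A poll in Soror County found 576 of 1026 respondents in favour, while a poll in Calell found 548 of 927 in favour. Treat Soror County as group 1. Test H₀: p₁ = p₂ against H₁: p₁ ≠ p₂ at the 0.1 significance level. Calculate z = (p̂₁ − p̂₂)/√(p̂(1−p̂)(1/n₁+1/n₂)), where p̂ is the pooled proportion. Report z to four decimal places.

z = -1.3283

p̂₁ = 576/1026 = 0.561404, p̂₂ = 548/927 = 0.591154.
Pooled p̂ = (576+548)/(1026+927) = 1124/1953 = 0.575525.
SE = √(p̂(1−p̂)(1/n₁+1/n₂)) = √(0.575525·0.424475·0.00205341) = √(0.000501639) = 0.022397.
z = (0.561404 − 0.591154)/0.022397 = -0.029750/0.022397 = -1.3283.
p-value = 2·P(Z > 1.328) ≈ 0.1841. With α = 0.1, fail to reject H₀.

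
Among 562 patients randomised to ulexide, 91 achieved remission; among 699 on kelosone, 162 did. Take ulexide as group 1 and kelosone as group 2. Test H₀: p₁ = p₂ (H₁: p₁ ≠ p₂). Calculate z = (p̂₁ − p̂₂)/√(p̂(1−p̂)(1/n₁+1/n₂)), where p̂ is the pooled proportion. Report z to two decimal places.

z = -3.08

p̂₁ = 91/562 ≈ 0.1619, p̂₂ = 162/699 ≈ 0.2318.
Pooled p̂ = (91+162)/(562+699) = 253/1261 = 0.2006.
SE = √(0.16038 × 0.00320997) = 0.0227.
z = (0.1619 − 0.2318)/0.0227 = -0.0699/0.0227 = -3.08.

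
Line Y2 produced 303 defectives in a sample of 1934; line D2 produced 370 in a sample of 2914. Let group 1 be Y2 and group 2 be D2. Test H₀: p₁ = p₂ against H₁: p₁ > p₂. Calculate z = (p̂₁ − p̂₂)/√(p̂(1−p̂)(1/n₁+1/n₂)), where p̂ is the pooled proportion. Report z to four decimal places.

z = 2.9284

p̂₁ = 303/1934 = 0.156670, p̂₂ = 370/2914 = 0.126973.
Pooled p̂ = (303+370)/(1934+2914) = 673/4848 = 0.138820.
SE = √(0.119549 × 0.000860234) = 0.010141.
z = (0.156670 − 0.126973)/0.010141 = 0.029697/0.010141 = 2.9284.
p-value = P(Z > 2.928) ≈ 0.0017.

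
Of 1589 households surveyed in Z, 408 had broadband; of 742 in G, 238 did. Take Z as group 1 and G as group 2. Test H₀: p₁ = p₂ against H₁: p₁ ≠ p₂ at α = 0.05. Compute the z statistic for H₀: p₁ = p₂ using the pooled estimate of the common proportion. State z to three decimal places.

p̂₁ = 408/1589 = 0.25677, p̂₂ = 238/742 = 0.32075.
Pooled p̂ = (408+238)/(1589+742) = 646/2331 = 0.27713.
SE = √(p̂(1−p̂)(1/n₁+1/n₂)) = √(0.27713·0.72287·0.00197704) = √(0.000396061) = 0.01990.
z = (0.25677 − 0.32075)/0.01990 = -0.06398/0.01990 = -3.215.
p-value = 2·P(Z > 3.215) ≈ 0.0013. With α = 0.05, reject H₀.

z = -3.215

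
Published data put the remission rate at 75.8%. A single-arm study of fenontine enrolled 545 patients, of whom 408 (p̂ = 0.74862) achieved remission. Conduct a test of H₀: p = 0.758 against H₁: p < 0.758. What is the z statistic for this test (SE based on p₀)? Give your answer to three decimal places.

p̂ = 408/545 ≈ 0.74862.
Standard error under H₀: √(0.758×0.242/545) = 0.01835.
z = (0.74862 − 0.758)/0.01835 = -0.00938/0.01835 = -0.511.
p-value = P(Z < -0.511) ≈ 0.3047.

z = -0.511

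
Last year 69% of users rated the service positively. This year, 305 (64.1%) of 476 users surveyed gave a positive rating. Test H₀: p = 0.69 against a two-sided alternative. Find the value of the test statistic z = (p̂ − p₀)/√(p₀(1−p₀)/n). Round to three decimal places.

z = -2.323

p̂ = 305/476 ≈ 0.64076.
Under H₀, SE = √(0.69·0.31/476) = √(0.00044937) = 0.02120.
z = (0.64076 − 0.69)/0.02120 = -0.04924/0.02120 = -2.323.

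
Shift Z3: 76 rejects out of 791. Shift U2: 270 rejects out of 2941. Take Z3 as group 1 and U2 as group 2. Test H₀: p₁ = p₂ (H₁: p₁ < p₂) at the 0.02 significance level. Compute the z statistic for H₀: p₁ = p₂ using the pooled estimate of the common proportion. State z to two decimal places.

p̂₁ = 76/791 ≈ 0.0961, p̂₂ = 270/2941 ≈ 0.0918.
Pooled p̂ = (76+270)/(791+2941) = 346/3732 = 0.0927.
SE = √(0.0841162 × 0.00160424) = 0.0116.
z = (0.0961 − 0.0918)/0.0116 = 0.0043/0.0116 = 0.37.
p-value = P(Z < 0.368) ≈ 0.6436; since p > α = 0.02, fail to reject H₀.

z = 0.37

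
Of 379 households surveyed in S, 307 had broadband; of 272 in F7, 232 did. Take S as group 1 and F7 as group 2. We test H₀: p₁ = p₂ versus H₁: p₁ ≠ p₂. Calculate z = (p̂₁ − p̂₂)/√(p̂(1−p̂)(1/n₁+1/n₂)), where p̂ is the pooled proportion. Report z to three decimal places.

z = -1.431

p̂₁ = 307/379 ≈ 0.81003, p̂₂ = 232/272 ≈ 0.85294.
Pooled p̂ = (307+232)/(379+272) = 539/651 = 0.82796.
SE = √(0.142444 × 0.00631499) = 0.02999.
z = (0.81003 − 0.85294)/0.02999 = -0.04291/0.02999 = -1.431.
p-value = 2·P(Z > 1.431) ≈ 0.1525.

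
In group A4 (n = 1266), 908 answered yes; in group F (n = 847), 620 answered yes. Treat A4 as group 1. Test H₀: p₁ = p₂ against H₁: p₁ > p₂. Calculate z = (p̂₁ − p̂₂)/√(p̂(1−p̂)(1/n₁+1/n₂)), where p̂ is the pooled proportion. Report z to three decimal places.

p̂₁ = 908/1266 ≈ 0.71722, p̂₂ = 620/847 ≈ 0.73200.
Pooled p̂ = (908+620)/(1266+847) = 1528/2113 = 0.72314.
SE = √(0.200207 × 0.00197053) = 0.01986.
z = (0.71722 − 0.73200)/0.01986 = -0.01478/0.01986 = -0.744.

z = -0.744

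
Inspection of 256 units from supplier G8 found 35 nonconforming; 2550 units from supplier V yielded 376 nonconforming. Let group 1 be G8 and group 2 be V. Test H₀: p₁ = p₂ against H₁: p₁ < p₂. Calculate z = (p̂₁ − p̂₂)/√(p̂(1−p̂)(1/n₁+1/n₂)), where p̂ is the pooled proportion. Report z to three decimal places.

z = -0.463

p̂₁ = 35/256 = 0.13672, p̂₂ = 376/2550 = 0.14745.
Pooled p̂ = (35+376)/(256+2550) = 411/2806 = 0.14647.
SE = √(0.125018 × 0.00429841) = 0.02318.
z = (0.13672 − 0.14745)/0.02318 = -0.01073/0.02318 = -0.463.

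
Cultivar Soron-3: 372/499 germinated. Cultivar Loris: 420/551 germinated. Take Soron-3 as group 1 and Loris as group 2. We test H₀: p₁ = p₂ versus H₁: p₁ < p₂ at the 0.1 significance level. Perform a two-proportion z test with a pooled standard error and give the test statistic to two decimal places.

p̂₁ = 372/499 = 0.7455, p̂₂ = 420/551 = 0.7623.
Pooled p̂ = (372+420)/(499+551) = 792/1050 = 0.7543.
SE = √(p̂(1−p̂)(1/n₁+1/n₂)) = √(0.7543·0.2457·0.00381889) = √(0.000707788) = 0.0266.
z = (0.7455 − 0.7623)/0.0266 = -0.0168/0.0266 = -0.63.
p-value = P(Z < -0.630) ≈ 0.2644, so at α = 0.1 we fail to reject H₀.

z = -0.63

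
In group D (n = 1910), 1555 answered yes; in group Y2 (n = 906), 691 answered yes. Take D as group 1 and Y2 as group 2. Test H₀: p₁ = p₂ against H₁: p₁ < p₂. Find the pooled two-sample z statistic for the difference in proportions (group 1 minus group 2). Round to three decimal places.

z = 3.174

p̂₁ = 1555/1910 ≈ 0.81414, p̂₂ = 691/906 ≈ 0.76269.
Pooled p̂ = (1555+691)/(1910+906) = 2246/2816 = 0.79759.
SE = √(p̂(1−p̂)(1/n₁+1/n₂)) = √(0.79759·0.20241·0.00162731) = √(0.000262718) = 0.01621.
z = (0.81414 − 0.76269)/0.01621 = 0.05145/0.01621 = 3.174.
p-value = P(Z < 3.174) ≈ 0.9992.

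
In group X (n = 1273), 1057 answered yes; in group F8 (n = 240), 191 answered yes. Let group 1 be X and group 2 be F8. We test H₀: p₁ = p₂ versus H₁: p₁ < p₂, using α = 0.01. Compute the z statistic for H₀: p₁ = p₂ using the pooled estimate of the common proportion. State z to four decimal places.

z = 1.2894

p̂₁ = 1057/1273 ≈ 0.830322, p̂₂ = 191/240 ≈ 0.795833.
Pooled p̂ = (1057+191)/(1273+240) = 1248/1513 = 0.824851.
SE = √(p̂(1−p̂)(1/n₁+1/n₂)) = √(0.824851·0.175149·0.00495221) = √(0.000715454) = 0.026748.
z = (0.830322 − 0.795833)/0.026748 = 0.034489/0.026748 = 1.2894.
p-value = P(Z < 1.289) ≈ 0.9014, so at α = 0.01 we fail to reject H₀.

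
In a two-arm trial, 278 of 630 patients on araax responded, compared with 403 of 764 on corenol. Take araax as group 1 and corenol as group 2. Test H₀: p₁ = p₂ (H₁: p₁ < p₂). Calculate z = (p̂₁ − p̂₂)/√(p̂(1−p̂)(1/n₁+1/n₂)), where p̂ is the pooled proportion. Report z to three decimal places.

z = -3.205

p̂₁ = 278/630 = 0.44127, p̂₂ = 403/764 = 0.52749.
Pooled p̂ = (278+403)/(630+764) = 681/1394 = 0.48852.
SE = √(p̂(1−p̂)(1/n₁+1/n₂)) = √(0.48852·0.51148·0.0028962) = √(0.000723669) = 0.02690.
z = (0.44127 − 0.52749)/0.02690 = -0.08622/0.02690 = -3.205.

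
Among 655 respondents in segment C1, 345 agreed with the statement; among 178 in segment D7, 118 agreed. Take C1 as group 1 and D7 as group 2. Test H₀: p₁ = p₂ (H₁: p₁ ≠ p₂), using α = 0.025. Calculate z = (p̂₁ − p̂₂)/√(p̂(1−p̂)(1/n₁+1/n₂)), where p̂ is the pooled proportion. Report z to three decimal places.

z = -3.243

p̂₁ = 345/655 = 0.52672, p̂₂ = 118/178 = 0.66292.
Pooled p̂ = (345+118)/(655+178) = 463/833 = 0.55582.
SE = √(p̂(1−p̂)(1/n₁+1/n₂)) = √(0.55582·0.44418·0.0071447) = √(0.00176391) = 0.04200.
z = (0.52672 − 0.66292)/0.04200 = -0.13620/0.04200 = -3.243.
p-value = 2·P(Z > 3.243) ≈ 0.0012, so at α = 0.025 we reject H₀.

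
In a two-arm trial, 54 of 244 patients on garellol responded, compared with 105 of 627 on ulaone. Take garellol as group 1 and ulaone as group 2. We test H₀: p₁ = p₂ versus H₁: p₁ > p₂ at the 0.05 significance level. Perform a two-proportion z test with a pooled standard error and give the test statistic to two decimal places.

z = 1.85

p̂₁ = 54/244 ≈ 0.2213, p̂₂ = 105/627 ≈ 0.1675.
Pooled p̂ = (54+105)/(244+627) = 159/871 = 0.1825.
SE = √(p̂(1−p̂)(1/n₁+1/n₂)) = √(0.1825·0.8175·0.00569326) = √(0.000849575) = 0.0291.
z = (0.2213 − 0.1675)/0.0291 = 0.0538/0.0291 = 1.85.
p-value = P(Z > 1.847) ≈ 0.0323; since p < α = 0.05, reject H₀.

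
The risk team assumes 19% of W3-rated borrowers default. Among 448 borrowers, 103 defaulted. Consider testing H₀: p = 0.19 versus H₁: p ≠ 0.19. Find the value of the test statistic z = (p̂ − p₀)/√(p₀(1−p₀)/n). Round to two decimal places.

p̂ = 103/448 = 0.22991.
SE = √(p₀(1−p₀)/n) = √(0.1539/448) = 0.01853.
z = (0.22991 − 0.19)/0.01853 = 0.03991/0.01853 = 2.15.
Two-sided p-value ≈ 2·Φ(−2.153) = 0.0313.

z = 2.15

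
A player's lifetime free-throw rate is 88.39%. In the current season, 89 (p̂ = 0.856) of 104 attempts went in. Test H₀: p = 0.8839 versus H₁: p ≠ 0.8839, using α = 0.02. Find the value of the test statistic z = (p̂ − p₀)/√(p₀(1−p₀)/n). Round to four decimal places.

z = -0.8955

p̂ = 89/104 ≈ 0.855769.
Standard error under H₀: √(0.8839×0.1161/104) = 0.031412.
z = (0.855769 − 0.8839)/0.031412 = -0.028131/0.031412 = -0.8955.
p-value = 2·P(Z > 0.896) ≈ 0.3705; since p > α = 0.02, fail to reject H₀.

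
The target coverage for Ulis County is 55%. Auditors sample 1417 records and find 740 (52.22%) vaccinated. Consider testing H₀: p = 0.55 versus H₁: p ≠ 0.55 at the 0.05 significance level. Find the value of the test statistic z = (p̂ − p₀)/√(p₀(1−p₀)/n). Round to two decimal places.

z = -2.10

p̂ = 740/1417 = 0.52223.
Standard error under H₀: √(0.55×0.45/1417) = 0.01322.
z = (0.52223 − 0.55)/0.01322 = -0.02777/0.01322 = -2.10.
p-value = 2·P(Z > 2.101) ≈ 0.0356; since p < α = 0.05, reject H₀.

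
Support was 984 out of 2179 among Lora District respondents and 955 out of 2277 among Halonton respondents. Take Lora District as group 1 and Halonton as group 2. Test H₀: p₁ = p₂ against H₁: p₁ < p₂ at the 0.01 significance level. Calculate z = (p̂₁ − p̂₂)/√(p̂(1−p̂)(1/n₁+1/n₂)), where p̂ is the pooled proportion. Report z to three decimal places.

p̂₁ = 984/2179 ≈ 0.45158, p̂₂ = 955/2277 ≈ 0.41941.
Pooled p̂ = (984+955)/(2179+2277) = 1939/4456 = 0.43514.
SE = √(p̂(1−p̂)(1/n₁+1/n₂)) = √(0.43514·0.56486·0.0008981) = √(0.000220747) = 0.01486.
z = (0.45158 − 0.41941)/0.01486 = 0.03217/0.01486 = 2.165.
p-value = P(Z < 2.165) ≈ 0.9848; since p > α = 0.01, fail to reject H₀.

z = 2.165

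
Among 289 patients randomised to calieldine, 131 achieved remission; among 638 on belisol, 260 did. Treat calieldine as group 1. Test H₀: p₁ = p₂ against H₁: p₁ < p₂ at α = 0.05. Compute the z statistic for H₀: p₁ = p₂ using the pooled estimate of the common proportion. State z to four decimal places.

p̂₁ = 131/289 ≈ 0.453287, p̂₂ = 260/638 ≈ 0.407524.
Pooled p̂ = (131+260)/(289+638) = 391/927 = 0.421791.
SE = √(0.243883 × 0.00502761) = 0.035016.
z = (0.453287 − 0.407524)/0.035016 = 0.045763/0.035016 = 1.3069.
p-value = P(Z < 1.307) ≈ 0.9044, so at α = 0.05 we fail to reject H₀.

z = 1.3069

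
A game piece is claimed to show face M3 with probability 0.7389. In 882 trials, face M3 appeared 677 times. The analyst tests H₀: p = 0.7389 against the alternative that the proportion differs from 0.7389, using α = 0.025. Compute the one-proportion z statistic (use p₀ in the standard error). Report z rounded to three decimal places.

p̂ = 677/882 = 0.767574.
SE = √(p₀(1−p₀)/n) = √(0.19293/882) = 0.014790.
z = (0.767574 − 0.7389)/0.014790 = 0.028674/0.014790 = 1.939.
Two-sided p-value ≈ 2·Φ(−1.939) = 0.0525; since p > α = 0.025, fail to reject H₀.

z = 1.939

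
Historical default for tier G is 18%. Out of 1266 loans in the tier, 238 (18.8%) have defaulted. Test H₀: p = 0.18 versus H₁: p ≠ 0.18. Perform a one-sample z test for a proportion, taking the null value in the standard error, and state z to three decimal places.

z = 0.740

p̂ = 238/1266 ≈ 0.18799.
Standard error under H₀: √(0.18×0.82/1266) = 0.01080.
z = (0.18799 − 0.18)/0.01080 = 0.00799/0.01080 = 0.740.
Two-sided p-value ≈ 2·Φ(−0.740) = 0.4591.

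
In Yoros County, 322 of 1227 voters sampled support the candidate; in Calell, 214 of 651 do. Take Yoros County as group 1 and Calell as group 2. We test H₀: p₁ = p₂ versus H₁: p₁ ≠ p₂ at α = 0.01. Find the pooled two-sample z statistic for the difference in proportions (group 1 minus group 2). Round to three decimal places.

p̂₁ = 322/1227 ≈ 0.2624287, p̂₂ = 214/651 ≈ 0.3287250.
Pooled p̂ = (322+214)/(1227+651) = 536/1878 = 0.2854100.
SE = √(0.203951 × 0.00235109) = 0.0218977.
z = (0.2624287 − 0.3287250)/0.0218977 = -0.0662963/0.0218977 = -3.028.
p-value = 2·P(Z > 3.028) ≈ 0.0025; since p < α = 0.01, reject H₀.

z = -3.028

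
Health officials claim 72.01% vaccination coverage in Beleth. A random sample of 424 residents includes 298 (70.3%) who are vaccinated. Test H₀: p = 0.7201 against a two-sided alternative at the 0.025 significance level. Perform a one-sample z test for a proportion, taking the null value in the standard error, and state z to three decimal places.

p̂ = 298/424 = 0.70283.
Under H₀, SE = √(0.7201·0.2799/424) = √(0.000475368) = 0.02180.
z = (0.70283 − 0.7201)/0.02180 = -0.01727/0.02180 = -0.792.
p-value = 2·P(Z > 0.792) ≈ 0.4283. With α = 0.025, fail to reject H₀.

z = -0.792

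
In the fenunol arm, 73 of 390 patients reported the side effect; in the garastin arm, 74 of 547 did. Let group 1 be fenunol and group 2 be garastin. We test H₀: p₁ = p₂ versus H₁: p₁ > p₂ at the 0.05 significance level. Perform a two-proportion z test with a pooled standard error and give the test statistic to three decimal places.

p̂₁ = 73/390 = 0.187179, p̂₂ = 74/547 = 0.135283.
Pooled p̂ = (73+74)/(390+547) = 147/937 = 0.156884.
SE = √(0.132271 × 0.00439226) = 0.024103.
z = (0.187179 − 0.135283)/0.024103 = 0.051896/0.024103 = 2.153.
p-value = P(Z > 2.153) ≈ 0.0157, so at α = 0.05 we reject H₀.

z = 2.153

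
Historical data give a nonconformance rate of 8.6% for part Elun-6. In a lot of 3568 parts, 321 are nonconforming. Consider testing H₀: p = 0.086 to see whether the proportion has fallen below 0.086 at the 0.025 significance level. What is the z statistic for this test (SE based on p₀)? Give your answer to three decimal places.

p̂ = 321/3568 = 0.089966.
Under H₀, SE = √(0.086·0.914/3568) = √(2.20303e-05) = 0.004694.
z = (0.089966 − 0.086)/0.004694 = 0.003966/0.004694 = 0.845.
p-value = P(Z < 0.845) ≈ 0.8010. With α = 0.025, fail to reject H₀.

z = 0.845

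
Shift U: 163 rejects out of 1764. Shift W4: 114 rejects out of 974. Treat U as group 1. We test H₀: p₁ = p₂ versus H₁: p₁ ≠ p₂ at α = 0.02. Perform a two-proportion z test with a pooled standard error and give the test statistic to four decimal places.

p̂₁ = 163/1764 ≈ 0.092404, p̂₂ = 114/974 ≈ 0.117043.
Pooled p̂ = (163+114)/(1764+974) = 277/2738 = 0.101169.
SE = √(p̂(1−p̂)(1/n₁+1/n₂)) = √(0.101169·0.898831·0.00159359) = √(0.000144911) = 0.012038.
z = (0.092404 − 0.117043)/0.012038 = -0.024639/0.012038 = -2.0468.
p-value = 2·P(Z > 2.047) ≈ 0.0407. With α = 0.02, fail to reject H₀.

z = -2.0468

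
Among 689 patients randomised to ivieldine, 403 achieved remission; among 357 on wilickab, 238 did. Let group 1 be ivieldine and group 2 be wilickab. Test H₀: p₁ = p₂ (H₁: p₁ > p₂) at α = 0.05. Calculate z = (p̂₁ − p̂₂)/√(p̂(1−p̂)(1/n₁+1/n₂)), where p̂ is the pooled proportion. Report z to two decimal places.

p̂₁ = 403/689 = 0.5849, p̂₂ = 238/357 = 0.6667.
Pooled p̂ = (403+238)/(689+357) = 641/1046 = 0.6128.
SE = √(0.237274 × 0.0042525) = 0.0318.
z = (0.5849 − 0.6667)/0.0318 = -0.0818/0.0318 = -2.57.
p-value = P(Z > -2.574) ≈ 0.9950; since p > α = 0.05, fail to reject H₀.

z = -2.57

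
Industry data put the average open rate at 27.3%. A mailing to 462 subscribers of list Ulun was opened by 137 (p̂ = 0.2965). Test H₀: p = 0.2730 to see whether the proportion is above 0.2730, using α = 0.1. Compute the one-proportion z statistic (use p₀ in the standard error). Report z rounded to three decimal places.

p̂ = 137/462 = 0.29654.
SE = √(p₀(1−p₀)/n) = √(0.19847/462) = 0.02073.
z = (0.29654 − 0.273)/0.02073 = 0.02354/0.02073 = 1.136.
p-value = P(Z > 1.136) ≈ 0.1281. With α = 0.1, fail to reject H₀.

z = 1.136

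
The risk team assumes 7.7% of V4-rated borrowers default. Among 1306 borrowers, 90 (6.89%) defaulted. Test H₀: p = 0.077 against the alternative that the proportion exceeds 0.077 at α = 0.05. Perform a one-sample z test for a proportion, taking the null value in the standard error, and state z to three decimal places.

z = -1.096

p̂ = 90/1306 ≈ 0.06891.
SE = √(p₀(1−p₀)/n) = √(0.071071/1306) = 0.00738.
z = (0.06891 − 0.077)/0.00738 = -0.00809/0.00738 = -1.096.
p-value = P(Z > -1.096) ≈ 0.8635; since p > α = 0.05, fail to reject H₀.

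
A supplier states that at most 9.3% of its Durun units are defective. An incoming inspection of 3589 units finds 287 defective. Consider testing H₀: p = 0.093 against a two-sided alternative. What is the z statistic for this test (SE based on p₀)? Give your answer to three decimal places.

z = -2.688

p̂ = 287/3589 = 0.079967.
SE = √(p₀(1−p₀)/n) = √(0.084351/3589) = 0.004848.
z = (0.079967 − 0.093)/0.004848 = -0.013033/0.004848 = -2.688.
Two-sided p-value ≈ 2·Φ(−2.688) = 0.0072.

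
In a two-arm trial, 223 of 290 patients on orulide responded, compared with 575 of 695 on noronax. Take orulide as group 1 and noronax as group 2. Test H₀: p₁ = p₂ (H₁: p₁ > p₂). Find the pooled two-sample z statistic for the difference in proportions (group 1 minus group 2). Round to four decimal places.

p̂₁ = 223/290 = 0.7689655, p̂₂ = 575/695 = 0.8273381.
Pooled p̂ = (223+575)/(290+695) = 798/985 = 0.8101523.
SE = √(0.153806 × 0.00488712) = 0.0274165.
z = (0.7689655 − 0.8273381)/0.0274165 = -0.0583726/0.0274165 = -2.1291.

z = -2.1291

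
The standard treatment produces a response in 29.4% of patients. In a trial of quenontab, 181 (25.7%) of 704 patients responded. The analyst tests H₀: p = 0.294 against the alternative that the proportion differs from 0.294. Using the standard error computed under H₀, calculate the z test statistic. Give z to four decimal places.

p̂ = 181/704 ≈ 0.257102.
SE = √(p₀(1−p₀)/n) = √(0.20756/704) = 0.017171.
z = (0.257102 − 0.294)/0.017171 = -0.036898/0.017171 = -2.1489.

z = -2.1489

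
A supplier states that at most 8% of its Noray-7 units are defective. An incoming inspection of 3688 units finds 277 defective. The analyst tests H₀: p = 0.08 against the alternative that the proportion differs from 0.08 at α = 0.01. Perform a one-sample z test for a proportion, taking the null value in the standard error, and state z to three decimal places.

p̂ = 277/3688 = 0.075108.
Under H₀, SE = √(0.08·0.92/3688) = √(1.99566e-05) = 0.004467.
z = (0.075108 − 0.08)/0.004467 = -0.004892/0.004467 = -1.095.
Two-sided p-value ≈ 2·Φ(−1.095) = 0.2735; since p > α = 0.01, fail to reject H₀.

z = -1.095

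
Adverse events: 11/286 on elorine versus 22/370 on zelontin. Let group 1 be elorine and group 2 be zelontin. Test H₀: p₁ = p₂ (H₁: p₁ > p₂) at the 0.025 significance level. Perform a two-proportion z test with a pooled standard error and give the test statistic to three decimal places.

z = -1.220

p̂₁ = 11/286 ≈ 0.03846, p̂₂ = 22/370 ≈ 0.05946.
Pooled p̂ = (11+22)/(286+370) = 33/656 = 0.05030.
SE = √(0.0477743 × 0.00619921) = 0.01721.
z = (0.03846 − 0.05946)/0.01721 = -0.02100/0.01721 = -1.220.
p-value = P(Z > -1.220) ≈ 0.8888. With α = 0.025, fail to reject H₀.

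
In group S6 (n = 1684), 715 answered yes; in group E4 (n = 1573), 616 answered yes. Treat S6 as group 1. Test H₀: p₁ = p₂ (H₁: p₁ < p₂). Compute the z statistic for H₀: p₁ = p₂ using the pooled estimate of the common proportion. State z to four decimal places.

z = 1.9130

p̂₁ = 715/1684 ≈ 0.4245843, p̂₂ = 616/1573 ≈ 0.3916084.
Pooled p̂ = (715+616)/(1684+1573) = 1331/3257 = 0.4086583.
SE = √(0.241657 × 0.00122955) = 0.0172374.
z = (0.4245843 − 0.3916084)/0.0172374 = 0.0329759/0.0172374 = 1.9130.
p-value = P(Z < 1.913) ≈ 0.9721.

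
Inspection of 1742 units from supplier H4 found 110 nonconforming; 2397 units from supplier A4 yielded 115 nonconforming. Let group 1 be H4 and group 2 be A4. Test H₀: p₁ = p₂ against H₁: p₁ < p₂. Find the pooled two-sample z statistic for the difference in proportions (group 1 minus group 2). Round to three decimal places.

z = 2.125

p̂₁ = 110/1742 = 0.06315, p̂₂ = 115/2397 = 0.04798.
Pooled p̂ = (110+115)/(1742+2397) = 225/4139 = 0.05436.
SE = √(p̂(1−p̂)(1/n₁+1/n₂)) = √(0.05436·0.94564·0.000991241) = √(5.09556e-05) = 0.00714.
z = (0.06315 − 0.04798)/0.00714 = 0.01517/0.00714 = 2.125.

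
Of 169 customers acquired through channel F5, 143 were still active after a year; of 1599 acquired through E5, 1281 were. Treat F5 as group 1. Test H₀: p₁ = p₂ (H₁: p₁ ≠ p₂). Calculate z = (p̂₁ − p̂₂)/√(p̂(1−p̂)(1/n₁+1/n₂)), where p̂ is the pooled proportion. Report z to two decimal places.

z = 1.41

p̂₁ = 143/169 ≈ 0.8462, p̂₂ = 1281/1599 ≈ 0.8011.
Pooled p̂ = (143+1281)/(169+1599) = 1424/1768 = 0.8054.
SE = √(0.156713 × 0.00654255) = 0.0320.
z = (0.8462 − 0.8011)/0.0320 = 0.0451/0.0320 = 1.41.
p-value = 2·P(Z > 1.406) ≈ 0.1597.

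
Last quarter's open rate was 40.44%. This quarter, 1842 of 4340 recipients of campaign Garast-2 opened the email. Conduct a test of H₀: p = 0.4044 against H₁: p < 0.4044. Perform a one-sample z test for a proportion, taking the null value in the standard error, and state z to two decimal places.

p̂ = 1842/4340 ≈ 0.42442.
Under H₀, SE = √(0.4044·0.5956/4340) = √(5.54978e-05) = 0.00745.
z = (0.42442 − 0.4044)/0.00745 = 0.02002/0.00745 = 2.69.

z = 2.69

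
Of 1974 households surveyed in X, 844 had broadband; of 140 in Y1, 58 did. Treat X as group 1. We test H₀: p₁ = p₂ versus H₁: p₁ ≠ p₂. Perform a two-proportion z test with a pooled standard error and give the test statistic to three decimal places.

p̂₁ = 844/1974 ≈ 0.42756, p̂₂ = 58/140 ≈ 0.41429.
Pooled p̂ = (844+58)/(1974+140) = 902/2114 = 0.42668.
SE = √(0.244624 × 0.00764944) = 0.04326.
z = (0.42756 − 0.41429)/0.04326 = 0.01327/0.04326 = 0.307.

z = 0.307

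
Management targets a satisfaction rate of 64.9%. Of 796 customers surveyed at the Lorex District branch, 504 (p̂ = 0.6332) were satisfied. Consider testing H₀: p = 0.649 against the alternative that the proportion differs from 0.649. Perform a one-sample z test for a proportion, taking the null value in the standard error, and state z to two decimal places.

p̂ = 504/796 = 0.63317.
Standard error under H₀: √(0.649×0.351/796) = 0.01692.
z = (0.63317 − 0.649)/0.01692 = -0.01583/0.01692 = -0.94.
Two-sided p-value ≈ 2·Φ(−0.936) = 0.3493.

z = -0.94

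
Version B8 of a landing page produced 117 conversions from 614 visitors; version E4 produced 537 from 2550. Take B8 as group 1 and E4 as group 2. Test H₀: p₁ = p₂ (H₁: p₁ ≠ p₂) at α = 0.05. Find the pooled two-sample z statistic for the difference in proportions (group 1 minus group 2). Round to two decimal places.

z = -1.10

p̂₁ = 117/614 = 0.1906, p̂₂ = 537/2550 = 0.2106.
Pooled p̂ = (117+537)/(614+2550) = 654/3164 = 0.2067.
SE = √(p̂(1−p̂)(1/n₁+1/n₂)) = √(0.2067·0.7933·0.00202082) = √(0.000331365) = 0.0182.
z = (0.1906 − 0.2106)/0.0182 = -0.0200/0.0182 = -1.10.
Two-sided p-value ≈ 2·Φ(−1.101) = 0.2711; since p > α = 0.05, fail to reject H₀.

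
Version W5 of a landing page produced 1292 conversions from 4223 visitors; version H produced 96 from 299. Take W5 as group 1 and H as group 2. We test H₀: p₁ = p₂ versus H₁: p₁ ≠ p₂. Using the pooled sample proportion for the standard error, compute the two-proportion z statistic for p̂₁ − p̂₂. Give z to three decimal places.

z = -0.548

p̂₁ = 1292/4223 ≈ 0.30594, p̂₂ = 96/299 ≈ 0.32107.
Pooled p̂ = (1292+96)/(4223+299) = 1388/4522 = 0.30694.
SE = √(0.212729 × 0.00358128) = 0.02760.
z = (0.30594 − 0.32107)/0.02760 = -0.01513/0.02760 = -0.548.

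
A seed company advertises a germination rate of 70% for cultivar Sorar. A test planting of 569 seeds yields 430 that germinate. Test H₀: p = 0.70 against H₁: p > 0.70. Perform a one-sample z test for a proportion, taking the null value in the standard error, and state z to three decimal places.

p̂ = 430/569 = 0.75571.
Standard error under H₀: √(0.7×0.3/569) = 0.01921.
z = (0.75571 − 0.7)/0.01921 = 0.05571/0.01921 = 2.900.
p-value = P(Z > 2.900) ≈ 0.0019.

z = 2.900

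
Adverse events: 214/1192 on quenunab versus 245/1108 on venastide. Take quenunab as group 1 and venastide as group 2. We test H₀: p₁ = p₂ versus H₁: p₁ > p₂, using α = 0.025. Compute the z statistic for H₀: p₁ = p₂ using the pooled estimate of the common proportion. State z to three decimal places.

p̂₁ = 214/1192 ≈ 0.1795302, p̂₂ = 245/1108 ≈ 0.2211191.
Pooled p̂ = (214+245)/(1192+1108) = 459/2300 = 0.1995652.
SE = √(0.159739 × 0.00174145) = 0.0166787.
z = (0.1795302 − 0.2211191)/0.0166787 = -0.0415889/0.0166787 = -2.494.
p-value = P(Z > -2.494) ≈ 0.9937; since p > α = 0.025, fail to reject H₀.

z = -2.494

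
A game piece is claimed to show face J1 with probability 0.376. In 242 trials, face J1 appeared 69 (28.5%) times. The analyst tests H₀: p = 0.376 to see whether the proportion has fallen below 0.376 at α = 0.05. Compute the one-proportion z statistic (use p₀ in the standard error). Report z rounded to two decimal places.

p̂ = 69/242 = 0.2851.
Standard error under H₀: √(0.376×0.624/242) = 0.0311.
z = (0.2851 − 0.376)/0.0311 = -0.0909/0.0311 = -2.92.
p-value = P(Z < -2.919) ≈ 0.0018; since p < α = 0.05, reject H₀.

z = -2.92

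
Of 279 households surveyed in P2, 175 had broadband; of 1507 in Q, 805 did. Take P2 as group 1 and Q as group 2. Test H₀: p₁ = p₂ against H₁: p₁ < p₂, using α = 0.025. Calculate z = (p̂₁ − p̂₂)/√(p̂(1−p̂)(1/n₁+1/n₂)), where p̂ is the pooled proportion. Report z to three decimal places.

z = 2.870

p̂₁ = 175/279 = 0.62724, p̂₂ = 805/1507 = 0.53417.
Pooled p̂ = (175+805)/(279+1507) = 980/1786 = 0.54871.
SE = √(p̂(1−p̂)(1/n₁+1/n₂)) = √(0.54871·0.45129·0.0042478) = √(0.00105187) = 0.03243.
z = (0.62724 − 0.53417)/0.03243 = 0.09307/0.03243 = 2.870.
p-value = P(Z < 2.870) ≈ 0.9979, so at α = 0.025 we fail to reject H₀.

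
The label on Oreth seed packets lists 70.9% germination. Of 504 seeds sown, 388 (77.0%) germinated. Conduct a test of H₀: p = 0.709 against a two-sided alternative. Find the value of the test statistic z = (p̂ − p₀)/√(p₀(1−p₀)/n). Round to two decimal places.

z = 3.01

p̂ = 388/504 = 0.7698.
Under H₀, SE = √(0.709·0.291/504) = √(0.000409363) = 0.0202.
z = (0.7698 − 0.709)/0.0202 = 0.0608/0.0202 = 3.01.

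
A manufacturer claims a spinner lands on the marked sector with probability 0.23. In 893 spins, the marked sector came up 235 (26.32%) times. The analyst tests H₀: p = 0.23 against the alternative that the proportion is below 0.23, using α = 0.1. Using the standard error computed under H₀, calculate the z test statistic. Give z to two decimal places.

z = 2.35

p̂ = 235/893 = 0.2632.
Under H₀, SE = √(0.23·0.77/893) = √(0.00019832) = 0.0141.
z = (0.2632 − 0.23)/0.0141 = 0.0332/0.0141 = 2.35.
p-value = P(Z < 2.355) ≈ 0.9907, so at α = 0.1 we fail to reject H₀.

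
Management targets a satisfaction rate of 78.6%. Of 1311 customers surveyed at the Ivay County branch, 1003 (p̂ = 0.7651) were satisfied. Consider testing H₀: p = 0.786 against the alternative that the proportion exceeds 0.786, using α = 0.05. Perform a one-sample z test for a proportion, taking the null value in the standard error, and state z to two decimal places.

z = -1.85

p̂ = 1003/1311 = 0.7651.
Under H₀, SE = √(0.786·0.214/1311) = √(0.000128302) = 0.0113.
z = (0.7651 − 0.786)/0.0113 = -0.0209/0.0113 = -1.85.
p-value = P(Z > -1.848) ≈ 0.9677, so at α = 0.05 we fail to reject H₀.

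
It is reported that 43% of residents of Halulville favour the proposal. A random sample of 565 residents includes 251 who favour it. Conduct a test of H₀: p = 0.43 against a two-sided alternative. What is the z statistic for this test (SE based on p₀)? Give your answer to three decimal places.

p̂ = 251/565 = 0.44425.
Under H₀, SE = √(0.43·0.57/565) = √(0.000433805) = 0.02083.
z = (0.44425 − 0.43)/0.02083 = 0.01425/0.02083 = 0.684.
p-value = 2·P(Z > 0.684) ≈ 0.4939.

z = 0.684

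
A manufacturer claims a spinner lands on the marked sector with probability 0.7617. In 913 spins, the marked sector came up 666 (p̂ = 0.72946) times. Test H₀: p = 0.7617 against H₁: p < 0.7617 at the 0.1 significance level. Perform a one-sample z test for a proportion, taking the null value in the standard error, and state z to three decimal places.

p̂ = 666/913 = 0.729463.
SE = √(p₀(1−p₀)/n) = √(0.18151/913) = 0.014100.
z = (0.729463 − 0.7617)/0.014100 = -0.032237/0.014100 = -2.286.
p-value = P(Z < -2.286) ≈ 0.0111, so at α = 0.1 we reject H₀.

z = -2.286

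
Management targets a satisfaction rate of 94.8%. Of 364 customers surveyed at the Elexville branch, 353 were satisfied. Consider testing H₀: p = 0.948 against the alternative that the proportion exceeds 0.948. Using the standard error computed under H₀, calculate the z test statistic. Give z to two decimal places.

p̂ = 353/364 = 0.96978.
Under H₀, SE = √(0.948·0.052/364) = √(0.000135429) = 0.01164.
z = (0.96978 − 0.948)/0.01164 = 0.02178/0.01164 = 1.87.

z = 1.87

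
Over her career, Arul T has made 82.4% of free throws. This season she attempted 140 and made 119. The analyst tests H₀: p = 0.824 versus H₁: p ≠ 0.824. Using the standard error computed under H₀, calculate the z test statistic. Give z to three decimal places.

p̂ = 119/140 ≈ 0.85000.
SE = √(p₀(1−p₀)/n) = √(0.14502/140) = 0.03219.
z = (0.85000 − 0.824)/0.03219 = 0.02600/0.03219 = 0.808.

z = 0.808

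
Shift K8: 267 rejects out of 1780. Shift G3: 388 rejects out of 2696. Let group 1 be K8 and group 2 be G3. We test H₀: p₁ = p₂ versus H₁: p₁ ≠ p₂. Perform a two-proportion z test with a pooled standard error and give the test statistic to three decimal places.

p̂₁ = 267/1780 ≈ 0.150000, p̂₂ = 388/2696 ≈ 0.143917.
Pooled p̂ = (267+388)/(1780+2696) = 655/4476 = 0.146336.
SE = √(0.124922 × 0.000932718) = 0.010794.
z = (0.150000 − 0.143917)/0.010794 = 0.006083/0.010794 = 0.564.
Two-sided p-value ≈ 2·Φ(−0.564) = 0.5731.

z = 0.564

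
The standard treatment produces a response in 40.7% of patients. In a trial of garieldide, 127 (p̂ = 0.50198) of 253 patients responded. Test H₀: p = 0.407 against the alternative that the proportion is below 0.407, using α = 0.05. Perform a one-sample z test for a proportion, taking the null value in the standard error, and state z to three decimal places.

z = 3.075

p̂ = 127/253 = 0.50198.
SE = √(p₀(1−p₀)/n) = √(0.24135/253) = 0.03089.
z = (0.50198 − 0.407)/0.03089 = 0.09498/0.03089 = 3.075.
p-value = P(Z < 3.075) ≈ 0.9989. With α = 0.05, fail to reject H₀.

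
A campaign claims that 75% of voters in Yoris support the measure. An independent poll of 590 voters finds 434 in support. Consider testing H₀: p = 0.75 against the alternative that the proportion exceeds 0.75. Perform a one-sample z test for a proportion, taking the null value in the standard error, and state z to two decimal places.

z = -0.81

p̂ = 434/590 = 0.7356.
SE = √(p₀(1−p₀)/n) = √(0.1875/590) = 0.0178.
z = (0.7356 − 0.75)/0.0178 = -0.0144/0.0178 = -0.81.
p-value = P(Z > -0.808) ≈ 0.7905.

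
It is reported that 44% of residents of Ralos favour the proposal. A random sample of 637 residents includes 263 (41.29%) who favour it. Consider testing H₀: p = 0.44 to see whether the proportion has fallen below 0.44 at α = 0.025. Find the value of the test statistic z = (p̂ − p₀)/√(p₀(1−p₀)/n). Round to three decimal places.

z = -1.379

p̂ = 263/637 = 0.41287.
Standard error under H₀: √(0.44×0.56/637) = 0.01967.
z = (0.41287 − 0.44)/0.01967 = -0.02713/0.01967 = -1.379.
p-value = P(Z < -1.379) ≈ 0.0839. With α = 0.025, fail to reject H₀.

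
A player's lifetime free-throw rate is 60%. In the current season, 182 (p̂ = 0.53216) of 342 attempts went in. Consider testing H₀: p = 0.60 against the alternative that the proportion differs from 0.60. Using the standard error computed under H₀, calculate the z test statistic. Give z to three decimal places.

p̂ = 182/342 = 0.53216.
SE = √(p₀(1−p₀)/n) = √(0.24/342) = 0.02649.
z = (0.53216 − 0.6)/0.02649 = -0.06784/0.02649 = -2.561.
p-value = 2·P(Z > 2.561) ≈ 0.0104.

z = -2.561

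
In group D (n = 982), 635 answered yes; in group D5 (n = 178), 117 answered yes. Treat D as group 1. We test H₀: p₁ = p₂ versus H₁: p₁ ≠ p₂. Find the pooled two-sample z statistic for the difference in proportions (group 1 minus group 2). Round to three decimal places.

z = -0.274

p̂₁ = 635/982 = 0.64664, p̂₂ = 117/178 = 0.65730.
Pooled p̂ = (635+117)/(982+178) = 752/1160 = 0.64828.
SE = √(0.228014 × 0.00663631) = 0.03890.
z = (0.64664 − 0.65730)/0.03890 = -0.01066/0.03890 = -0.274.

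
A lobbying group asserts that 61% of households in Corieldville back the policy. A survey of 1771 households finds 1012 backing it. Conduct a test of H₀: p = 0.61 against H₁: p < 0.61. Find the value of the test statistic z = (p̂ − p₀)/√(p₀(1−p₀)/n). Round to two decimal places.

p̂ = 1012/1771 ≈ 0.5714.
Standard error under H₀: √(0.61×0.39/1771) = 0.0116.
z = (0.5714 − 0.61)/0.0116 = -0.0386/0.0116 = -3.33.

z = -3.33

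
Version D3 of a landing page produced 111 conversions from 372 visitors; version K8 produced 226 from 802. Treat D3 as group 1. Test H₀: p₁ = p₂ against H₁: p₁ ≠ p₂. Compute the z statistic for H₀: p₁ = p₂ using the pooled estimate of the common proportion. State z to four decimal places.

z = 0.5847

p̂₁ = 111/372 ≈ 0.2983871, p̂₂ = 226/802 ≈ 0.2817955.
Pooled p̂ = (111+226)/(372+802) = 337/1174 = 0.2870528.
SE = √(p̂(1−p̂)(1/n₁+1/n₂)) = √(0.2870528·0.7129472·0.00393505) = √(0.000805323) = 0.0283782.
z = (0.2983871 − 0.2817955)/0.0283782 = 0.0165916/0.0283782 = 0.5847.
Two-sided p-value ≈ 2·Φ(−0.585) = 0.5588.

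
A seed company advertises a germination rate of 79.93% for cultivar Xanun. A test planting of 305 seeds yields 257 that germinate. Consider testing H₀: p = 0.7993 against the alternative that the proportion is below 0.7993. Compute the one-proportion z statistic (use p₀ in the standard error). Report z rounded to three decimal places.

p̂ = 257/305 ≈ 0.84262.
Standard error under H₀: √(0.7993×0.2007/305) = 0.02293.
z = (0.84262 − 0.7993)/0.02293 = 0.04332/0.02293 = 1.889.
p-value = P(Z < 1.889) ≈ 0.9706.

z = 1.889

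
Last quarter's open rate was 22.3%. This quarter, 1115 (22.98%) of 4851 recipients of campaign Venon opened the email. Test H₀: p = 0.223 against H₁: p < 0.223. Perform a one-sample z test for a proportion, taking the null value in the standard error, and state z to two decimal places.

p̂ = 1115/4851 ≈ 0.22985.
SE = √(p₀(1−p₀)/n) = √(0.17327/4851) = 0.00598.
z = (0.22985 − 0.223)/0.00598 = 0.00685/0.00598 = 1.15.

z = 1.15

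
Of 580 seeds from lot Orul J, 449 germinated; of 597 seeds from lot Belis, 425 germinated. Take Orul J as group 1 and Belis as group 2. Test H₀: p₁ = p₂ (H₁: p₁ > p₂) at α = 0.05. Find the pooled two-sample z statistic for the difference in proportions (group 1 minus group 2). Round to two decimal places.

p̂₁ = 449/580 = 0.7741, p̂₂ = 425/597 = 0.7119.
Pooled p̂ = (449+425)/(580+597) = 874/1177 = 0.7426.
SE = √(p̂(1−p̂)(1/n₁+1/n₂)) = √(0.7426·0.2574·0.00339918) = √(0.000649793) = 0.0255.
z = (0.7741 − 0.7119)/0.0255 = 0.0622/0.0255 = 2.44.
p-value = P(Z > 2.442) ≈ 0.0073. With α = 0.05, reject H₀.

z = 2.44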